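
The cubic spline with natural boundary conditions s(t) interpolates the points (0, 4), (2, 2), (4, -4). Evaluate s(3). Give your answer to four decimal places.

Put σ_i = s'' at the i-th knot. Here h = (2, 2) and Δ = (-1, -3), so the interior equations h_(i-1)·σ_(i-1) + 2(h_(i-1)+h_i)·σ_i + h_i·σ_(i+1) = 6(Δ_i − Δ_(i-1)) read
  2·σ_0 + 8·σ_1 + 2·σ_2 = 6(Δ_1 - Δ_0) = -12
Natural end conditions: σ_0 = σ_2 = 0.
Solving: σ_0 = 0, σ_1 = -3/2, σ_2 = 0.
On [2, 4], s(t) = 2 - 2·(t - 2) - 3/4·(t - 2)² + 1/8·(t - 2)³.
With (t - 2) = 1: s(3) = -5/8.

-0.6250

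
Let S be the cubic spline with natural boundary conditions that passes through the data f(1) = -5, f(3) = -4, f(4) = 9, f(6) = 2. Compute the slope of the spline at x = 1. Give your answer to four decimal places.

-4.7286

Let m_i = S''(x_i). Step sizes h_i = 2, 1, 2; slopes of the chords Δ_i = (y_(i+1) - y_i)/h_i = 1/2, 13, -7/2.
  2·m_0 + 6·m_1 + 1·m_2 = 6(Δ_1 - Δ_0) = 75
  1·m_1 + 6·m_2 + 2·m_3 = 6(Δ_2 - Δ_1) = -99
Natural end conditions: m_0 = m_3 = 0.
Hence m_0 = 0, m_1 = 549/35, m_2 = -669/35, m_3 = 0.
On [1, 3], S'(x) = b_0 + 2c_0·(x - 1) + 3d_0·(x - 1)² with b_0 = Δ_0 - h_0(2m_0 + m_1)/6 = -331/70, c_0 = m_0/2 = 0, d_0 = (m_1 - m_0)/(6h_0) = 183/140. So S'(1) = -331/70.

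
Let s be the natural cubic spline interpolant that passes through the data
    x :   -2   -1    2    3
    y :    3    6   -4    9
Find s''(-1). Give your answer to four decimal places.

-10.8727

Put m_i = s'' at the i-th knot. Here h = (1, 3, 1) and Δ = (3, -10/3, 13), so the interior equations h_(i-1)·m_(i-1) + 2(h_(i-1)+h_i)·m_i + h_i·m_(i+1) = 6(Δ_i − Δ_(i-1)) read
  1·m_0 + 8·m_1 + 3·m_2 = 6(Δ_1 - Δ_0) = -38
  3·m_1 + 8·m_2 + 1·m_3 = 6(Δ_2 - Δ_1) = 98
Natural end conditions: m_0 = m_3 = 0.
Hence m_0 = 0, m_1 = -598/55, m_2 = 898/55, m_3 = 0.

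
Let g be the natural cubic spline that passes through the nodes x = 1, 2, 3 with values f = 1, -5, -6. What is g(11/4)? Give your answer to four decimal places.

Write σ_i for g''(x_i). With h_i = 1, 1 and divided differences Δ_i = -6, -1, the continuity of g' gives the tridiagonal system
  1·σ_0 + 4·σ_1 + 1·σ_2 = 6(Δ_1 - Δ_0) = 30
Natural end conditions: σ_0 = σ_2 = 0.
Solving: σ_0 = 0, σ_1 = 15/2, σ_2 = 0.
On [2, 3], g(x) = -5 - 7/2·(x - 2) + 15/4·(x - 2)² - 5/4·(x - 2)³.
With (x - 2) = 3/4: g(11/4) = -1547/256.

-6.0430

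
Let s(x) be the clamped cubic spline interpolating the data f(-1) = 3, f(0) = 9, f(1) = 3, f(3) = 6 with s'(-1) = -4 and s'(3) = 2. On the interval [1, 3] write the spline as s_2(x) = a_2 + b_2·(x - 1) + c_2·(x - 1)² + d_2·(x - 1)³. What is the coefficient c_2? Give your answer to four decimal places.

Let m_i = s''(x_i). Step sizes h_i = 1, 1, 2; slopes of the chords Δ_i = (y_(i+1) - y_i)/h_i = 6, -6, 3/2.
  1·m_0 + 4·m_1 + 1·m_2 = 6(Δ_1 - Δ_0) = -72
  1·m_1 + 6·m_2 + 2·m_3 = 6(Δ_2 - Δ_1) = 45
Clamped end conditions give two more equations: 2h_0·m_0 + h_0·m_1 = 6(Δ_0 - s'(-1)) = 60 and h_2·m_2 + 2h_2·m_3 = 6(s'(3) - Δ_2) = 3.
Solving: m_0 = 1029/22, m_1 = -369/11, m_2 = 339/22, m_3 = -153/22.
On [1, 3], with s_2(x) = a_2 + b_2·(x - 1) + c_2·(x - 1)² + d_2·(x - 1)³: c_2 = m_2/2 = 339/44, d_2 = (m_3 - m_2)/(6h_2) = -41/22, b_2 = Δ_2 - h_2(2m_2 + m_3)/6 = -71/11.

7.7045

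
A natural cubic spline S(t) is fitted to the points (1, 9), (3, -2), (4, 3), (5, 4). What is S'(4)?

With M_i denoting the second derivative at x_i, h_i = 2, 1, 1, and Δ_i = (y_(i+1) − y_i)/h_i = -11/2, 5, 1:
  2·M_0 + 6·M_1 + 1·M_2 = 6(Δ_1 - Δ_0) = 63
  1·M_1 + 4·M_2 + 1·M_3 = 6(Δ_2 - Δ_1) = -24
Natural end conditions: M_0 = M_3 = 0.
Forward elimination and back-substitution give M_0 = 0, M_1 = 12, M_2 = -9, M_3 = 0.
On [4, 5], S'(t) = b_2 + 2c_2·(t - 4) + 3d_2·(t - 4)² with b_2 = Δ_2 - h_2(2M_2 + M_3)/6 = 4, c_2 = M_2/2 = -9/2, d_2 = (M_3 - M_2)/(6h_2) = 3/2. So S'(4) = 4.

4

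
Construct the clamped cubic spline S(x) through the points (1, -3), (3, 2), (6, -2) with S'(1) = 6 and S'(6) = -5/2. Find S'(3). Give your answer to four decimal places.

With σ_i denoting the second derivative at x_i, h_i = 2, 3, and Δ_i = (y_(i+1) − y_i)/h_i = 5/2, -4/3:
  2·σ_0 + 10·σ_1 + 3·σ_2 = 6(Δ_1 - Δ_0) = -23
Clamped end conditions give two more equations: 2h_0·σ_0 + h_0·σ_1 = 6(Δ_0 - S'(1)) = -21 and h_1·σ_1 + 2h_1·σ_2 = 6(S'(6) - Δ_1) = -7.
Hence σ_0 = -93/20, σ_1 = -6/5, σ_2 = -17/30.
On [3, 6], S'(x) = b_1 + 2c_1·(x - 3) + 3d_1·(x - 3)² with b_1 = Δ_1 - h_1(2σ_1 + σ_2)/6 = 3/20, c_1 = σ_1/2 = -3/5, d_1 = (σ_2 - σ_1)/(6h_1) = 19/540. So S'(3) = 3/20.

0.1500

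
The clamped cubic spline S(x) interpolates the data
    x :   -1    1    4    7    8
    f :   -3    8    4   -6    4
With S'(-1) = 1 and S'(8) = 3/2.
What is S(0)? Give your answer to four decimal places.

1.4162

With M_i denoting the second derivative at x_i, h_i = 2, 3, 3, 1, and Δ_i = (y_(i+1) − y_i)/h_i = 11/2, -4/3, -10/3, 10:
  2·M_0 + 10·M_1 + 3·M_2 = 6(Δ_1 - Δ_0) = -41
  3·M_1 + 12·M_2 + 3·M_3 = 6(Δ_2 - Δ_1) = -12
  3·M_2 + 8·M_3 + 1·M_4 = 6(Δ_3 - Δ_2) = 80
Clamped end conditions give two more equations: 2h_0·M_0 + h_0·M_1 = 6(Δ_0 - S'(-1)) = 27 and h_3·M_3 + 2h_3·M_4 = 6(S'(8) - Δ_3) = -51.
Solving: M_0 = 5389/588, M_1 = -710/147, M_2 = -1081/294, M_3 = 2284/147, M_4 = -9781/294.
On [-1, 1], S(x) = -3 + 1·(x + 1) + 5389/1176·(x + 1)² - 2743/2352·(x + 1)³.
With (x + 1) = 1: S(0) = 3331/2352.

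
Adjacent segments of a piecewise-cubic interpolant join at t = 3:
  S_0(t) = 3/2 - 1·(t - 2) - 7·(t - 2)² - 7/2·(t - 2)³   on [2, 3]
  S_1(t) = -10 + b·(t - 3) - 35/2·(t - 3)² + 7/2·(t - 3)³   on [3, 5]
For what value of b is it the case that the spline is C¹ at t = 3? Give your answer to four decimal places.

S_0'(t) = -1 - 14·(t - 2) - 21/2·(t - 2)², so S_0'(3) = -51/2. On the right, S_1'(3) = b, so b = -51/2.

-25.5000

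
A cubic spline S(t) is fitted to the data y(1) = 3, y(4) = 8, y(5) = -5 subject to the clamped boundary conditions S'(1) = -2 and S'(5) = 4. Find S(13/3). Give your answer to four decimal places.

Let M_i = S''(x_i). Step sizes h_i = 3, 1; slopes of the chords Δ_i = (y_(i+1) - y_i)/h_i = 5/3, -13.
  3·M_0 + 8·M_1 + 1·M_2 = 6(Δ_1 - Δ_0) = -88
Clamped end conditions give two more equations: 2h_0·M_0 + h_0·M_1 = 6(Δ_0 - S'(1)) = 22 and h_1·M_1 + 2h_1·M_2 = 6(S'(5) - Δ_1) = 102.
Solving the tridiagonal system: M_0 = 97/6, M_1 = -25, M_2 = 127/2.
On [4, 5], S(t) = 8 - 61/4·(t - 4) - 25/2·(t - 4)² + 59/4·(t - 4)³.
With (t - 4) = 1/3: S(13/3) = 56/27.

2.0741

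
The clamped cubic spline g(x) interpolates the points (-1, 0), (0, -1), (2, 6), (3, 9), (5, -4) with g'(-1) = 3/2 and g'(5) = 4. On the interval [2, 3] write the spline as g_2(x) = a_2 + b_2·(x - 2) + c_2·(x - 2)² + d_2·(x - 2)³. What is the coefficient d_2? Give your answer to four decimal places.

With m_i denoting the second derivative at x_i, h_i = 1, 2, 1, 2, and Δ_i = (y_(i+1) − y_i)/h_i = -1, 7/2, 3, -13/2:
  1·m_0 + 6·m_1 + 2·m_2 = 6(Δ_1 - Δ_0) = 27
  2·m_1 + 6·m_2 + 1·m_3 = 6(Δ_2 - Δ_1) = -3
  1·m_2 + 6·m_3 + 2·m_4 = 6(Δ_3 - Δ_2) = -57
Clamped end conditions give two more equations: 2h_0·m_0 + h_0·m_1 = 6(Δ_0 - g'(-1)) = -15 and h_3·m_3 + 2h_3·m_4 = 6(g'(5) - Δ_3) = 63.
Solving the tridiagonal system: m_0 = -982/93, m_1 = 569/93, m_2 = 79/186, m_3 = -1654/93, m_4 = 9167/372.
On [2, 3], with g_2(x) = a_2 + b_2·(x - 2) + c_2·(x - 2)² + d_2·(x - 2)³: c_2 = m_2/2 = 79/372, d_2 = (m_3 - m_2)/(6h_2) = -1129/372, b_2 = Δ_2 - h_2(2m_2 + m_3)/6 = 361/62.

-3.0349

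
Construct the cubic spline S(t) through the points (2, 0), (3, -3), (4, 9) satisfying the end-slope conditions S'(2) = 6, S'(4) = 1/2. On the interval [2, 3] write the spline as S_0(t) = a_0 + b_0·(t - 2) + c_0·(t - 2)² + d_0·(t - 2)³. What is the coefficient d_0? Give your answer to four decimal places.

With M_i denoting the second derivative at x_i, h_i = 1, 1, and Δ_i = (y_(i+1) − y_i)/h_i = -3, 12:
  1·M_0 + 4·M_1 + 1·M_2 = 6(Δ_1 - Δ_0) = 90
Clamped end conditions give two more equations: 2h_0·M_0 + h_0·M_1 = 6(Δ_0 - S'(2)) = -54 and h_1·M_1 + 2h_1·M_2 = 6(S'(4) - Δ_1) = -69.
Hence M_0 = -209/4, M_1 = 101/2, M_2 = -239/4.
On [2, 3], with S_0(t) = a_0 + b_0·(t - 2) + c_0·(t - 2)² + d_0·(t - 2)³: c_0 = M_0/2 = -209/8, d_0 = (M_1 - M_0)/(6h_0) = 137/8, b_0 = Δ_0 - h_0(2M_0 + M_1)/6 = 6.

17.1250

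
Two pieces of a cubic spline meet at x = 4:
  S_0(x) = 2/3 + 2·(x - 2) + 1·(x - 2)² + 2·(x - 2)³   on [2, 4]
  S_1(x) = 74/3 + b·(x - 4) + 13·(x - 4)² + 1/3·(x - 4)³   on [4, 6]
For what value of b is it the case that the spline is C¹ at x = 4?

S_0'(x) = 2 + 2·(x - 2) + 6·(x - 2)², so S_0'(4) = 30. On the right, S_1'(4) = b, so b = 30.

30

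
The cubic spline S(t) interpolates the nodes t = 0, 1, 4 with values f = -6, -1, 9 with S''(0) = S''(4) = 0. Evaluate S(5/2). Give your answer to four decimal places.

4.7031

With σ_i denoting the second derivative at x_i, h_i = 1, 3, and Δ_i = (y_(i+1) − y_i)/h_i = 5, 10/3:
  1·σ_0 + 8·σ_1 + 3·σ_2 = 6(Δ_1 - Δ_0) = -10
Natural end conditions: σ_0 = σ_2 = 0.
Solving the tridiagonal system: σ_0 = 0, σ_1 = -5/4, σ_2 = 0.
On [1, 4], S(t) = -1 + 55/12·(t - 1) - 5/8·(t - 1)² + 5/72·(t - 1)³.
With (t - 1) = 3/2: S(5/2) = 301/64.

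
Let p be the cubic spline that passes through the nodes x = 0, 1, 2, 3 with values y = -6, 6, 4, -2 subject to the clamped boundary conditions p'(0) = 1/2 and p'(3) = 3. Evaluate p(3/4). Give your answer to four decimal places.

2.7891

Let σ_i = p''(x_i). Step sizes h_i = 1, 1, 1; slopes of the chords Δ_i = (y_(i+1) - y_i)/h_i = 12, -2, -6.
  1·σ_0 + 4·σ_1 + 1·σ_2 = 6(Δ_1 - Δ_0) = -84
  1·σ_1 + 4·σ_2 + 1·σ_3 = 6(Δ_2 - Δ_1) = -24
Clamped end conditions give two more equations: 2h_0·σ_0 + h_0·σ_1 = 6(Δ_0 - p'(0)) = 69 and h_2·σ_2 + 2h_2·σ_3 = 6(p'(3) - Δ_2) = 54.
Forward elimination and back-substitution give σ_0 = 152/3, σ_1 = -97/3, σ_2 = -16/3, σ_3 = 89/3.
On [0, 1], p(x) = -6 + 1/2·x + 76/3·x² - 83/6·x³.
With x = 3/4: p(3/4) = 357/128.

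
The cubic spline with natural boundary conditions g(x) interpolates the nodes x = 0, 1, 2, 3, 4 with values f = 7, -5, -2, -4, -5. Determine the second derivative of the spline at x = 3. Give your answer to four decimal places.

5.3571

Put M_i = g'' at the i-th knot. Here h = (1, 1, 1, 1) and Δ = (-12, 3, -2, -1), so the interior equations h_(i-1)·M_(i-1) + 2(h_(i-1)+h_i)·M_i + h_i·M_(i+1) = 6(Δ_i − Δ_(i-1)) read
  1·M_0 + 4·M_1 + 1·M_2 = 6(Δ_1 - Δ_0) = 90
  1·M_1 + 4·M_2 + 1·M_3 = 6(Δ_2 - Δ_1) = -30
  1·M_2 + 4·M_3 + 1·M_4 = 6(Δ_3 - Δ_2) = 6
Natural end conditions: M_0 = M_4 = 0.
Forward elimination and back-substitution give M_0 = 0, M_1 = 369/14, M_2 = -108/7, M_3 = 75/14, M_4 = 0.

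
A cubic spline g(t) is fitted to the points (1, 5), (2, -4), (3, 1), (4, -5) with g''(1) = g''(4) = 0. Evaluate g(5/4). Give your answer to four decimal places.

1.7031

Write M_i for g''(x_i). With h_i = 1, 1, 1 and divided differences Δ_i = -9, 5, -6, the continuity of g' gives the tridiagonal system
  1·M_0 + 4·M_1 + 1·M_2 = 6(Δ_1 - Δ_0) = 84
  1·M_1 + 4·M_2 + 1·M_3 = 6(Δ_2 - Δ_1) = -66
Natural end conditions: M_0 = M_3 = 0.
Solving: M_0 = 0, M_1 = 134/5, M_2 = -116/5, M_3 = 0.
On [1, 2], g(t) = 5 - 202/15·(t - 1) + 0·(t - 1)² + 67/15·(t - 1)³.
With (t - 1) = 1/4: g(5/4) = 109/64.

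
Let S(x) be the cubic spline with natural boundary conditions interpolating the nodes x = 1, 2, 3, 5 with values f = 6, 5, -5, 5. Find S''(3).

Let M_i = S''(x_i). Step sizes h_i = 1, 1, 2; slopes of the chords Δ_i = (y_(i+1) - y_i)/h_i = -1, -10, 5.
  1·M_0 + 4·M_1 + 1·M_2 = 6(Δ_1 - Δ_0) = -54
  1·M_1 + 6·M_2 + 2·M_3 = 6(Δ_2 - Δ_1) = 90
Natural end conditions: M_0 = M_3 = 0.
Solving the tridiagonal system: M_0 = 0, M_1 = -18, M_2 = 18, M_3 = 0.

18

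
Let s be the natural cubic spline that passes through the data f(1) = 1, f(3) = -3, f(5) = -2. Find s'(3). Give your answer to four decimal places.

Let M_i = s''(x_i). Step sizes h_i = 2, 2; slopes of the chords Δ_i = (y_(i+1) - y_i)/h_i = -2, 1/2.
  2·M_0 + 8·M_1 + 2·M_2 = 6(Δ_1 - Δ_0) = 15
Natural end conditions: M_0 = M_2 = 0.
Solving: M_0 = 0, M_1 = 15/8, M_2 = 0.
On [3, 5], s'(t) = b_1 + 2c_1·(t - 3) + 3d_1·(t - 3)² with b_1 = Δ_1 - h_1(2M_1 + M_2)/6 = -3/4, c_1 = M_1/2 = 15/16, d_1 = (M_2 - M_1)/(6h_1) = -5/32. So s'(3) = -3/4.

-0.7500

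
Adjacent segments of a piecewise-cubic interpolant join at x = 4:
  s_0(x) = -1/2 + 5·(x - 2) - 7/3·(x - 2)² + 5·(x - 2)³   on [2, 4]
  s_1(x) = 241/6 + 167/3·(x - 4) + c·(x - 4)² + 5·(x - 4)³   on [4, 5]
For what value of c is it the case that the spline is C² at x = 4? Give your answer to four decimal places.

s_0''(x) = -14/3 + 30·(x - 2), so s_0''(4) = 166/3. On the right, s_1''(4) = 2c, so c = 83/3.

27.6667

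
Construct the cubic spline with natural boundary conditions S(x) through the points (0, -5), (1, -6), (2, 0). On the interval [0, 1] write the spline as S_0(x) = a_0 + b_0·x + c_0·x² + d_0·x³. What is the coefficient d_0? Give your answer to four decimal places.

1.7500

With M_i denoting the second derivative at x_i, h_i = 1, 1, and Δ_i = (y_(i+1) − y_i)/h_i = -1, 6:
  1·M_0 + 4·M_1 + 1·M_2 = 6(Δ_1 - Δ_0) = 42
Natural end conditions: M_0 = M_2 = 0.
Hence M_0 = 0, M_1 = 21/2, M_2 = 0.
On [0, 1], with S_0(x) = a_0 + b_0·x + c_0·x² + d_0·x³: c_0 = M_0/2 = 0, d_0 = (M_1 - M_0)/(6h_0) = 7/4, b_0 = Δ_0 - h_0(2M_0 + M_1)/6 = -11/4.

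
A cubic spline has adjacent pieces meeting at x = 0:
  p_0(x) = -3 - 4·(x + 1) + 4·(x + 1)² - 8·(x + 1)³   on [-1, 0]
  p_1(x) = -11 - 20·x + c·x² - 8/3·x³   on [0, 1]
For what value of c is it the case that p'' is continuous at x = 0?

p_0''(x) = 8 - 48·(x + 1), so p_0''(0) = -40. On the right, p_1''(0) = 2c, so c = -20.

-20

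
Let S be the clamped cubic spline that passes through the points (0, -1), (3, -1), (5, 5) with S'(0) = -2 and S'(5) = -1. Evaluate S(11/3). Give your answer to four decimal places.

Put σ_i = S'' at the i-th knot. Here h = (3, 2) and Δ = (0, 3), so the interior equations h_(i-1)·σ_(i-1) + 2(h_(i-1)+h_i)·σ_i + h_i·σ_(i+1) = 6(Δ_i − Δ_(i-1)) read
  3·σ_0 + 10·σ_1 + 2·σ_2 = 6(Δ_1 - Δ_0) = 18
Clamped end conditions give two more equations: 2h_0·σ_0 + h_0·σ_1 = 6(Δ_0 - S'(0)) = 12 and h_1·σ_1 + 2h_1·σ_2 = 6(S'(5) - Δ_1) = -24.
Forward elimination and back-substitution give σ_0 = 2/5, σ_1 = 16/5, σ_2 = -38/5.
On [3, 5], S(x) = -1 + 17/5·(x - 3) + 8/5·(x - 3)² - 9/10·(x - 3)³.
With (x - 3) = 2/3: S(11/3) = 77/45.

1.7111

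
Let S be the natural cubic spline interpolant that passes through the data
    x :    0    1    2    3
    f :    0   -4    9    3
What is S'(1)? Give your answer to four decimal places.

Write m_i for S''(x_i). With h_i = 1, 1, 1 and divided differences Δ_i = -4, 13, -6, the continuity of S' gives the tridiagonal system
  1·m_0 + 4·m_1 + 1·m_2 = 6(Δ_1 - Δ_0) = 102
  1·m_1 + 4·m_2 + 1·m_3 = 6(Δ_2 - Δ_1) = -114
Natural end conditions: m_0 = m_3 = 0.
Forward elimination and back-substitution give m_0 = 0, m_1 = 174/5, m_2 = -186/5, m_3 = 0.
On [1, 2], S'(x) = b_1 + 2c_1·(x - 1) + 3d_1·(x - 1)² with b_1 = Δ_1 - h_1(2m_1 + m_2)/6 = 38/5, c_1 = m_1/2 = 87/5, d_1 = (m_2 - m_1)/(6h_1) = -12. So S'(1) = 38/5.

7.6000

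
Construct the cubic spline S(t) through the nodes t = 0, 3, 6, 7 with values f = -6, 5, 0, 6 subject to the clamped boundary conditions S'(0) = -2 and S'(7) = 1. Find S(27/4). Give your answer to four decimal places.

Let M_i = S''(x_i). Step sizes h_i = 3, 3, 1; slopes of the chords Δ_i = (y_(i+1) - y_i)/h_i = 11/3, -5/3, 6.
  3·M_0 + 12·M_1 + 3·M_2 = 6(Δ_1 - Δ_0) = -32
  3·M_1 + 8·M_2 + 1·M_3 = 6(Δ_2 - Δ_1) = 46
Clamped end conditions give two more equations: 2h_0·M_0 + h_0·M_1 = 6(Δ_0 - S'(0)) = 34 and h_2·M_2 + 2h_2·M_3 = 6(S'(7) - Δ_2) = -30.
Solving: M_0 = 298/31, M_1 = -734/93, M_2 = 350/31, M_3 = -640/31.
On [6, 7], S(t) = 0 + 176/31·(t - 6) + 175/31·(t - 6)² - 165/31·(t - 6)³.
With (t - 6) = 3/4: S(27/4) = 10293/1984.

5.1880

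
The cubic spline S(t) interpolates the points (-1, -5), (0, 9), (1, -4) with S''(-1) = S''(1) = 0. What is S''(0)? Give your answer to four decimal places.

-40.5000

Write σ_i for S''(x_i). With h_i = 1, 1 and divided differences Δ_i = 14, -13, the continuity of S' gives the tridiagonal system
  1·σ_0 + 4·σ_1 + 1·σ_2 = 6(Δ_1 - Δ_0) = -162
Natural end conditions: σ_0 = σ_2 = 0.
Hence σ_0 = 0, σ_1 = -81/2, σ_2 = 0.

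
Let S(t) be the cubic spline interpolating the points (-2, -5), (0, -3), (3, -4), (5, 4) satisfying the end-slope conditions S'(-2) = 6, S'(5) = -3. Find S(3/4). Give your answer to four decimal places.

-4.6797

Write m_i for S''(x_i). With h_i = 2, 3, 2 and divided differences Δ_i = 1, -1/3, 4, the continuity of S' gives the tridiagonal system
  2·m_0 + 10·m_1 + 3·m_2 = 6(Δ_1 - Δ_0) = -8
  3·m_1 + 10·m_2 + 2·m_3 = 6(Δ_2 - Δ_1) = 26
Clamped end conditions give two more equations: 2h_0·m_0 + h_0·m_1 = 6(Δ_0 - S'(-2)) = -30 and h_2·m_2 + 2h_2·m_3 = 6(S'(5) - Δ_2) = -42.
Solving: m_0 = -167/24, m_1 = -13/12, m_2 = 67/12, m_3 = -319/24.
On [0, 3], S(t) = -3 - 49/24·t - 13/24·t² + 10/27·t³.
With t = 3/4: S(3/4) = -599/128.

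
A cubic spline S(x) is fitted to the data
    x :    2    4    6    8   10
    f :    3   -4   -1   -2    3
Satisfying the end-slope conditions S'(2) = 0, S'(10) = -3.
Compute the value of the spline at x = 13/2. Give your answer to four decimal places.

With σ_i denoting the second derivative at x_i, h_i = 2, 2, 2, 2, and Δ_i = (y_(i+1) − y_i)/h_i = -7/2, 3/2, -1/2, 5/2:
  2·σ_0 + 8·σ_1 + 2·σ_2 = 6(Δ_1 - Δ_0) = 30
  2·σ_1 + 8·σ_2 + 2·σ_3 = 6(Δ_2 - Δ_1) = -12
  2·σ_2 + 8·σ_3 + 2·σ_4 = 6(Δ_3 - Δ_2) = 18
Clamped end conditions give two more equations: 2h_0·σ_0 + h_0·σ_1 = 6(Δ_0 - S'(2)) = -21 and h_3·σ_3 + 2h_3·σ_4 = 6(S'(10) - Δ_3) = -33.
Solving the tridiagonal system: σ_0 = -495/56, σ_1 = 201/28, σ_2 = -39/8, σ_3 = 177/28, σ_4 = -639/56.
On [6, 8], S(x) = -1 + 9/14·(x - 6) - 39/16·(x - 6)² + 209/224·(x - 6)³.
With (x - 6) = 1/2: S(13/2) = -2099/1792.

-1.1713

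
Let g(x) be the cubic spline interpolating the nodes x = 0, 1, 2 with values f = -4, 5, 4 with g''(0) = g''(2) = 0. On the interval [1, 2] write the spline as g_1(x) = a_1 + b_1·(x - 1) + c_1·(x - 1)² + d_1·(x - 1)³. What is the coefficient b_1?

Write m_i for g''(x_i). With h_i = 1, 1 and divided differences Δ_i = 9, -1, the continuity of g' gives the tridiagonal system
  1·m_0 + 4·m_1 + 1·m_2 = 6(Δ_1 - Δ_0) = -60
Natural end conditions: m_0 = m_2 = 0.
Solving: m_0 = 0, m_1 = -15, m_2 = 0.
On [1, 2], with g_1(x) = a_1 + b_1·(x - 1) + c_1·(x - 1)² + d_1·(x - 1)³: c_1 = m_1/2 = -15/2, d_1 = (m_2 - m_1)/(6h_1) = 5/2, b_1 = Δ_1 - h_1(2m_1 + m_2)/6 = 4.

4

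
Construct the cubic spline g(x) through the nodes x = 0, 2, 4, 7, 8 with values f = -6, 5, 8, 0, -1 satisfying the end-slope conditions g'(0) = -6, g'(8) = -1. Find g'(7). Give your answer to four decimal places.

-1.4826

Write m_i for g''(x_i). With h_i = 2, 2, 3, 1 and divided differences Δ_i = 11/2, 3/2, -8/3, -1, the continuity of g' gives the tridiagonal system
  2·m_0 + 8·m_1 + 2·m_2 = 6(Δ_1 - Δ_0) = -24
  2·m_1 + 10·m_2 + 3·m_3 = 6(Δ_2 - Δ_1) = -25
  3·m_2 + 8·m_3 + 1·m_4 = 6(Δ_3 - Δ_2) = 10
Clamped end conditions give two more equations: 2h_0·m_0 + h_0·m_1 = 6(Δ_0 - g'(0)) = 69 and h_3·m_3 + 2h_3·m_4 = 6(g'(8) - Δ_3) = 0.
Solving the tridiagonal system: m_0 = 3055/144, m_1 = -571/72, m_2 = -215/144, m_3 = 139/72, m_4 = -139/144.
On [7, 8], g'(x) = b_3 + 2c_3·(x - 7) + 3d_3·(x - 7)² with b_3 = Δ_3 - h_3(2m_3 + m_4)/6 = -427/288, c_3 = m_3/2 = 139/144, d_3 = (m_4 - m_3)/(6h_3) = -139/288. So g'(7) = -427/288.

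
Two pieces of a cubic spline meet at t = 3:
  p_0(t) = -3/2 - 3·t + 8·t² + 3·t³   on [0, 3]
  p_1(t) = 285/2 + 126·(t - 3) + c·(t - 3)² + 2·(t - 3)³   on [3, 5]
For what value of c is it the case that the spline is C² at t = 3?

p_0''(t) = 16 + 18·t, so p_0''(3) = 70. On the right, p_1''(3) = 2c, so c = 35.

35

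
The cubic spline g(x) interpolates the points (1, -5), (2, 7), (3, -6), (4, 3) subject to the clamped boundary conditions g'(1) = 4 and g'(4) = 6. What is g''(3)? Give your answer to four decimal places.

59.3333

Write σ_i for g''(x_i). With h_i = 1, 1, 1 and divided differences Δ_i = 12, -13, 9, the continuity of g' gives the tridiagonal system
  1·σ_0 + 4·σ_1 + 1·σ_2 = 6(Δ_1 - Δ_0) = -150
  1·σ_1 + 4·σ_2 + 1·σ_3 = 6(Δ_2 - Δ_1) = 132
Clamped end conditions give two more equations: 2h_0·σ_0 + h_0·σ_1 = 6(Δ_0 - g'(1)) = 48 and h_2·σ_2 + 2h_2·σ_3 = 6(g'(4) - Δ_2) = -18.
Forward elimination and back-substitution give σ_0 = 172/3, σ_1 = -200/3, σ_2 = 178/3, σ_3 = -116/3.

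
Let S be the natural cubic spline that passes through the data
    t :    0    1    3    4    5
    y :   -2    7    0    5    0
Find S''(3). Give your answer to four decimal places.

17.9016

Let M_i = S''(x_i). Step sizes h_i = 1, 2, 1, 1; slopes of the chords Δ_i = (y_(i+1) - y_i)/h_i = 9, -7/2, 5, -5.
  1·M_0 + 6·M_1 + 2·M_2 = 6(Δ_1 - Δ_0) = -75
  2·M_1 + 6·M_2 + 1·M_3 = 6(Δ_2 - Δ_1) = 51
  1·M_2 + 4·M_3 + 1·M_4 = 6(Δ_3 - Δ_2) = -60
Natural end conditions: M_0 = M_4 = 0.
Solving the tridiagonal system: M_0 = 0, M_1 = -2253/122, M_2 = 1092/61, M_3 = -1188/61, M_4 = 0.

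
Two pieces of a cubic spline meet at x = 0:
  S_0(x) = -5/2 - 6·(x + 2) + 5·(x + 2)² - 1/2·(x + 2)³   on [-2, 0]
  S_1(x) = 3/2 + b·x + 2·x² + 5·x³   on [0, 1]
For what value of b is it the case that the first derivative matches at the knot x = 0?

8

S_0'(x) = -6 + 10·(x + 2) - 3/2·(x + 2)², so S_0'(0) = 8. On the right, S_1'(0) = b, so b = 8.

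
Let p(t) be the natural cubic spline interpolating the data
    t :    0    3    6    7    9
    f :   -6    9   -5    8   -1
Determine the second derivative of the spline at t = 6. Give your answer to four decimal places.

19.4824

Write σ_i for p''(x_i). With h_i = 3, 3, 1, 2 and divided differences Δ_i = 5, -14/3, 13, -9/2, the continuity of p' gives the tridiagonal system
  3·σ_0 + 12·σ_1 + 3·σ_2 = 6(Δ_1 - Δ_0) = -58
  3·σ_1 + 8·σ_2 + 1·σ_3 = 6(Δ_2 - Δ_1) = 106
  1·σ_2 + 6·σ_3 + 2·σ_4 = 6(Δ_3 - Δ_2) = -105
Natural end conditions: σ_0 = σ_4 = 0.
Forward elimination and back-substitution give σ_0 = 0, σ_1 = -4949/510, σ_2 = 1656/85, σ_3 = -3527/170, σ_4 = 0.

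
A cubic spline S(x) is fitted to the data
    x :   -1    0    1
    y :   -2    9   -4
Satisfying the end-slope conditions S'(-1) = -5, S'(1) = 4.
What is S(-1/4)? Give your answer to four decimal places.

7.2227

Write m_i for S''(x_i). With h_i = 1, 1 and divided differences Δ_i = 11, -13, the continuity of S' gives the tridiagonal system
  1·m_0 + 4·m_1 + 1·m_2 = 6(Δ_1 - Δ_0) = -144
Clamped end conditions give two more equations: 2h_0·m_0 + h_0·m_1 = 6(Δ_0 - S'(-1)) = 96 and h_1·m_1 + 2h_1·m_2 = 6(S'(1) - Δ_1) = 102.
Solving: m_0 = 177/2, m_1 = -81, m_2 = 183/2.
On [-1, 0], S(x) = -2 - 5·(x + 1) + 177/4·(x + 1)² - 113/4·(x + 1)³.
With (x + 1) = 3/4: S(-1/4) = 1849/256.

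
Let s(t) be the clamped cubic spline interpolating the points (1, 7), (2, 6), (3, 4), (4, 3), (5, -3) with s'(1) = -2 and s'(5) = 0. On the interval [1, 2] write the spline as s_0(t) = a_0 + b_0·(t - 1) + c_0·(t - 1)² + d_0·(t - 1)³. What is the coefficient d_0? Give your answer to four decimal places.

Let M_i = s''(x_i). Step sizes h_i = 1, 1, 1, 1; slopes of the chords Δ_i = (y_(i+1) - y_i)/h_i = -1, -2, -1, -6.
  1·M_0 + 4·M_1 + 1·M_2 = 6(Δ_1 - Δ_0) = -6
  1·M_1 + 4·M_2 + 1·M_3 = 6(Δ_2 - Δ_1) = 6
  1·M_2 + 4·M_3 + 1·M_4 = 6(Δ_3 - Δ_2) = -30
Clamped end conditions give two more equations: 2h_0·M_0 + h_0·M_1 = 6(Δ_0 - s'(1)) = 6 and h_3·M_3 + 2h_3·M_4 = 6(s'(5) - Δ_3) = 36.
Forward elimination and back-substitution give M_0 = 73/14, M_1 = -31/7, M_2 = 13/2, M_3 = -109/7, M_4 = 361/14.
On [1, 2], with s_0(t) = a_0 + b_0·(t - 1) + c_0·(t - 1)² + d_0·(t - 1)³: c_0 = M_0/2 = 73/28, d_0 = (M_1 - M_0)/(6h_0) = -45/28, b_0 = Δ_0 - h_0(2M_0 + M_1)/6 = -2.

-1.6071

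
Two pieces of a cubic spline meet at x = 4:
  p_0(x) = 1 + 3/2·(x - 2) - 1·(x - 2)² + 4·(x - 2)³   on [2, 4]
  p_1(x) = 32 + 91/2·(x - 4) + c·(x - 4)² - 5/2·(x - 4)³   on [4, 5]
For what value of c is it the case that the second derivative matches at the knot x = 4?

p_0''(x) = -2 + 24·(x - 2), so p_0''(4) = 46. On the right, p_1''(4) = 2c, so c = 23.

23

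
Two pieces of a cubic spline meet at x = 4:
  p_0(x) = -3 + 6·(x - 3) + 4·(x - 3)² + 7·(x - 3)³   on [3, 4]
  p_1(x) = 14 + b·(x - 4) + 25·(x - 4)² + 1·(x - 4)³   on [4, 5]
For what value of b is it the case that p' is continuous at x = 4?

35

p_0'(x) = 6 + 8·(x - 3) + 21·(x - 3)², so p_0'(4) = 35. On the right, p_1'(4) = b, so b = 35.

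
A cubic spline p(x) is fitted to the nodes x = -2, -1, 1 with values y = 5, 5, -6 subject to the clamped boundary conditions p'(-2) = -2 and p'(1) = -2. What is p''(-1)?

With M_i denoting the second derivative at x_i, h_i = 1, 2, and Δ_i = (y_(i+1) − y_i)/h_i = 0, -11/2:
  1·M_0 + 6·M_1 + 2·M_2 = 6(Δ_1 - Δ_0) = -33
Clamped end conditions give two more equations: 2h_0·M_0 + h_0·M_1 = 6(Δ_0 - p'(-2)) = 12 and h_1·M_1 + 2h_1·M_2 = 6(p'(1) - Δ_1) = 21.
Solving the tridiagonal system: M_0 = 23/2, M_1 = -11, M_2 = 43/4.

-11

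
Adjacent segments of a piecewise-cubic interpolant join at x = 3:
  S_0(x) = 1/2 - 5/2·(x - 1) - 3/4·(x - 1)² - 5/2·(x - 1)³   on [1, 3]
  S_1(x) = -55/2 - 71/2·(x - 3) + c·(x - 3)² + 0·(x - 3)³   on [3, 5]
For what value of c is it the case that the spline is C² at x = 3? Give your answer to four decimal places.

S_0''(x) = -3/2 - 15·(x - 1), so S_0''(3) = -63/2. On the right, S_1''(3) = 2c, so c = -63/4.

-15.7500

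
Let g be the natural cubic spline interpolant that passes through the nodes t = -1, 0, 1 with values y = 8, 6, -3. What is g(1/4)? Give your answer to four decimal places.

Write m_i for g''(x_i). With h_i = 1, 1 and divided differences Δ_i = -2, -9, the continuity of g' gives the tridiagonal system
  1·m_0 + 4·m_1 + 1·m_2 = 6(Δ_1 - Δ_0) = -42
Natural end conditions: m_0 = m_2 = 0.
Solving the tridiagonal system: m_0 = 0, m_1 = -21/2, m_2 = 0.
On [0, 1], g(t) = 6 - 11/2·t - 21/4·t² + 7/4·t³.
With t = 1/4: g(1/4) = 1107/256.

4.3242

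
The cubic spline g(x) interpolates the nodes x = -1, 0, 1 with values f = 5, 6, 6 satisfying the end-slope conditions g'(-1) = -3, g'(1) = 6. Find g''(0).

-12

With m_i denoting the second derivative at x_i, h_i = 1, 1, and Δ_i = (y_(i+1) − y_i)/h_i = 1, 0:
  1·m_0 + 4·m_1 + 1·m_2 = 6(Δ_1 - Δ_0) = -6
Clamped end conditions give two more equations: 2h_0·m_0 + h_0·m_1 = 6(Δ_0 - g'(-1)) = 24 and h_1·m_1 + 2h_1·m_2 = 6(g'(1) - Δ_1) = 36.
Solving: m_0 = 18, m_1 = -12, m_2 = 24.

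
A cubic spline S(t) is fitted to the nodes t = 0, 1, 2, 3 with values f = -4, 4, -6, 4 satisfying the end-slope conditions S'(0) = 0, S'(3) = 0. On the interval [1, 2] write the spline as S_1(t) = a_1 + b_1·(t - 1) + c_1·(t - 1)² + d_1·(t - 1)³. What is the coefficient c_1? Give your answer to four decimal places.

Put σ_i = S'' at the i-th knot. Here h = (1, 1, 1) and Δ = (8, -10, 10), so the interior equations h_(i-1)·σ_(i-1) + 2(h_(i-1)+h_i)·σ_i + h_i·σ_(i+1) = 6(Δ_i − Δ_(i-1)) read
  1·σ_0 + 4·σ_1 + 1·σ_2 = 6(Δ_1 - Δ_0) = -108
  1·σ_1 + 4·σ_2 + 1·σ_3 = 6(Δ_2 - Δ_1) = 120
Clamped end conditions give two more equations: 2h_0·σ_0 + h_0·σ_1 = 6(Δ_0 - S'(0)) = 48 and h_2·σ_2 + 2h_2·σ_3 = 6(S'(3) - Δ_2) = -60.
Solving the tridiagonal system: σ_0 = 256/5, σ_1 = -272/5, σ_2 = 292/5, σ_3 = -296/5.
On [1, 2], with S_1(t) = a_1 + b_1·(t - 1) + c_1·(t - 1)² + d_1·(t - 1)³: c_1 = σ_1/2 = -136/5, d_1 = (σ_2 - σ_1)/(6h_1) = 94/5, b_1 = Δ_1 - h_1(2σ_1 + σ_2)/6 = -8/5.

-27.2000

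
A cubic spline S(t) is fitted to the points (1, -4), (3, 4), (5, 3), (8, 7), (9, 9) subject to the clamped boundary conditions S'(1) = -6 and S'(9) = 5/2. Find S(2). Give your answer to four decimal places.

Put M_i = S'' at the i-th knot. Here h = (2, 2, 3, 1) and Δ = (4, -1/2, 4/3, 2), so the interior equations h_(i-1)·M_(i-1) + 2(h_(i-1)+h_i)·M_i + h_i·M_(i+1) = 6(Δ_i − Δ_(i-1)) read
  2·M_0 + 8·M_1 + 2·M_2 = 6(Δ_1 - Δ_0) = -27
  2·M_1 + 10·M_2 + 3·M_3 = 6(Δ_2 - Δ_1) = 11
  3·M_2 + 8·M_3 + 1·M_4 = 6(Δ_3 - Δ_2) = 4
Clamped end conditions give two more equations: 2h_0·M_0 + h_0·M_1 = 6(Δ_0 - S'(1)) = 60 and h_3·M_3 + 2h_3·M_4 = 6(S'(9) - Δ_3) = 3.
Forward elimination and back-substitution give M_0 = 703/36, M_1 = -163/18, M_2 = 115/36, M_3 = -17/18, M_4 = 71/36.
On [1, 3], S(t) = -4 - 6·(t - 1) + 703/72·(t - 1)² - 343/144·(t - 1)³.
With (t - 1) = 1: S(2) = -377/144.

-2.6181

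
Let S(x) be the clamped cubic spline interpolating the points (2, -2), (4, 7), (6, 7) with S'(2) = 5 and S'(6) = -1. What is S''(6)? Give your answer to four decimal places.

Write m_i for S''(x_i). With h_i = 2, 2 and divided differences Δ_i = 9/2, 0, the continuity of S' gives the tridiagonal system
  2·m_0 + 8·m_1 + 2·m_2 = 6(Δ_1 - Δ_0) = -27
Clamped end conditions give two more equations: 2h_0·m_0 + h_0·m_1 = 6(Δ_0 - S'(2)) = -3 and h_1·m_1 + 2h_1·m_2 = 6(S'(6) - Δ_1) = -6.
Solving: m_0 = 9/8, m_1 = -15/4, m_2 = 3/8.

0.3750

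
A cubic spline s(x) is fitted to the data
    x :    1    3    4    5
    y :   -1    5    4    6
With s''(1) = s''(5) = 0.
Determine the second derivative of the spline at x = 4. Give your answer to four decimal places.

Let M_i = s''(x_i). Step sizes h_i = 2, 1, 1; slopes of the chords Δ_i = (y_(i+1) - y_i)/h_i = 3, -1, 2.
  2·M_0 + 6·M_1 + 1·M_2 = 6(Δ_1 - Δ_0) = -24
  1·M_1 + 4·M_2 + 1·M_3 = 6(Δ_2 - Δ_1) = 18
Natural end conditions: M_0 = M_3 = 0.
Forward elimination and back-substitution give M_0 = 0, M_1 = -114/23, M_2 = 132/23, M_3 = 0.

5.7391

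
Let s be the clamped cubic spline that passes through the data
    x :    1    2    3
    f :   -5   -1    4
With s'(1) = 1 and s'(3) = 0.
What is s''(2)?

Put M_i = s'' at the i-th knot. Here h = (1, 1) and Δ = (4, 5), so the interior equations h_(i-1)·M_(i-1) + 2(h_(i-1)+h_i)·M_i + h_i·M_(i+1) = 6(Δ_i − Δ_(i-1)) read
  1·M_0 + 4·M_1 + 1·M_2 = 6(Δ_1 - Δ_0) = 6
Clamped end conditions give two more equations: 2h_0·M_0 + h_0·M_1 = 6(Δ_0 - s'(1)) = 18 and h_1·M_1 + 2h_1·M_2 = 6(s'(3) - Δ_1) = -30.
Solving: M_0 = 7, M_1 = 4, M_2 = -17.

4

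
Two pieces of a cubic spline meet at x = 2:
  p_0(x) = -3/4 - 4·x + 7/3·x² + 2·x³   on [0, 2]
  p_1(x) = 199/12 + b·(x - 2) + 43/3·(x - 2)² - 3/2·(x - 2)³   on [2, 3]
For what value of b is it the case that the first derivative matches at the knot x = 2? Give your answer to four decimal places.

p_0'(x) = -4 + 14/3·x + 6·x², so p_0'(2) = 88/3. On the right, p_1'(2) = b, so b = 88/3.

29.3333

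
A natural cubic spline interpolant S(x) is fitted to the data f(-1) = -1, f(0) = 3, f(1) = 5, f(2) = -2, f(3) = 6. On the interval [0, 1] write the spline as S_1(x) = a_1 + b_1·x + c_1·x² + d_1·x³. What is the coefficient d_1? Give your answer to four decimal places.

With m_i denoting the second derivative at x_i, h_i = 1, 1, 1, 1, and Δ_i = (y_(i+1) − y_i)/h_i = 4, 2, -7, 8:
  1·m_0 + 4·m_1 + 1·m_2 = 6(Δ_1 - Δ_0) = -12
  1·m_1 + 4·m_2 + 1·m_3 = 6(Δ_2 - Δ_1) = -54
  1·m_2 + 4·m_3 + 1·m_4 = 6(Δ_3 - Δ_2) = 90
Natural end conditions: m_0 = m_4 = 0.
Solving the tridiagonal system: m_0 = 0, m_1 = 9/4, m_2 = -21, m_3 = 111/4, m_4 = 0.
On [0, 1], with S_1(x) = a_1 + b_1·x + c_1·x² + d_1·x³: c_1 = m_1/2 = 9/8, d_1 = (m_2 - m_1)/(6h_1) = -31/8, b_1 = Δ_1 - h_1(2m_1 + m_2)/6 = 19/4.

-3.8750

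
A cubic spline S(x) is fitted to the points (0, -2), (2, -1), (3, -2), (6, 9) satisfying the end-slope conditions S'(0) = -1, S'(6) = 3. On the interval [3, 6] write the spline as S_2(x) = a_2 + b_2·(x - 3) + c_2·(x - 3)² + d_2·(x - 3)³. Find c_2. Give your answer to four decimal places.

2.5952

Put M_i = S'' at the i-th knot. Here h = (2, 1, 3) and Δ = (1/2, -1, 11/3), so the interior equations h_(i-1)·M_(i-1) + 2(h_(i-1)+h_i)·M_i + h_i·M_(i+1) = 6(Δ_i − Δ_(i-1)) read
  2·M_0 + 6·M_1 + 1·M_2 = 6(Δ_1 - Δ_0) = -9
  1·M_1 + 8·M_2 + 3·M_3 = 6(Δ_2 - Δ_1) = 28
Clamped end conditions give two more equations: 2h_0·M_0 + h_0·M_1 = 6(Δ_0 - S'(0)) = 9 and h_2·M_2 + 2h_2·M_3 = 6(S'(6) - Δ_2) = -4.
Solving: M_0 = 173/42, M_1 = -157/42, M_2 = 109/21, M_3 = -137/42.
On [3, 6], with S_2(x) = a_2 + b_2·(x - 3) + c_2·(x - 3)² + d_2·(x - 3)³: c_2 = M_2/2 = 109/42, d_2 = (M_3 - M_2)/(6h_2) = -355/756, b_2 = Δ_2 - h_2(2M_2 + M_3)/6 = 3/28.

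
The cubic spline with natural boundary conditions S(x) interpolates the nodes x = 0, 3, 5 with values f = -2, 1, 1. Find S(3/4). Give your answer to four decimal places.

Let m_i = S''(x_i). Step sizes h_i = 3, 2; slopes of the chords Δ_i = (y_(i+1) - y_i)/h_i = 1, 0.
  3·m_0 + 10·m_1 + 2·m_2 = 6(Δ_1 - Δ_0) = -6
Natural end conditions: m_0 = m_2 = 0.
Hence m_0 = 0, m_1 = -3/5, m_2 = 0.
On [0, 3], S(x) = -2 + 13/10·x + 0·x² - 1/30·x³.
With x = 3/4: S(3/4) = -133/128.

-1.0391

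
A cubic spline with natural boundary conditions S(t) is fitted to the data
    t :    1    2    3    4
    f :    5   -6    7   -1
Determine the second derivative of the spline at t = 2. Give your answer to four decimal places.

Put M_i = S'' at the i-th knot. Here h = (1, 1, 1) and Δ = (-11, 13, -8), so the interior equations h_(i-1)·M_(i-1) + 2(h_(i-1)+h_i)·M_i + h_i·M_(i+1) = 6(Δ_i − Δ_(i-1)) read
  1·M_0 + 4·M_1 + 1·M_2 = 6(Δ_1 - Δ_0) = 144
  1·M_1 + 4·M_2 + 1·M_3 = 6(Δ_2 - Δ_1) = -126
Natural end conditions: M_0 = M_3 = 0.
Hence M_0 = 0, M_1 = 234/5, M_2 = -216/5, M_3 = 0.

46.8000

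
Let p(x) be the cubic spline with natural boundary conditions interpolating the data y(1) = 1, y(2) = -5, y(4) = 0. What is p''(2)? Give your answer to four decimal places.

Let M_i = p''(x_i). Step sizes h_i = 1, 2; slopes of the chords Δ_i = (y_(i+1) - y_i)/h_i = -6, 5/2.
  1·M_0 + 6·M_1 + 2·M_2 = 6(Δ_1 - Δ_0) = 51
Natural end conditions: M_0 = M_2 = 0.
Solving: M_0 = 0, M_1 = 17/2, M_2 = 0.

8.5000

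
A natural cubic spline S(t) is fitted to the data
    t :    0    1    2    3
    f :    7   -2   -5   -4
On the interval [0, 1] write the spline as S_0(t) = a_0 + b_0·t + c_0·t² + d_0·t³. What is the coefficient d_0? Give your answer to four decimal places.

1.3333

Let M_i = S''(x_i). Step sizes h_i = 1, 1, 1; slopes of the chords Δ_i = (y_(i+1) - y_i)/h_i = -9, -3, 1.
  1·M_0 + 4·M_1 + 1·M_2 = 6(Δ_1 - Δ_0) = 36
  1·M_1 + 4·M_2 + 1·M_3 = 6(Δ_2 - Δ_1) = 24
Natural end conditions: M_0 = M_3 = 0.
Solving the tridiagonal system: M_0 = 0, M_1 = 8, M_2 = 4, M_3 = 0.
On [0, 1], with S_0(t) = a_0 + b_0·t + c_0·t² + d_0·t³: c_0 = M_0/2 = 0, d_0 = (M_1 - M_0)/(6h_0) = 4/3, b_0 = Δ_0 - h_0(2M_0 + M_1)/6 = -31/3.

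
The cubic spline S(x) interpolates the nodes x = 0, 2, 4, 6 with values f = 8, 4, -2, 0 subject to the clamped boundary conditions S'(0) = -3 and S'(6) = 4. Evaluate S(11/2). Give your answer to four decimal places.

-1.6125

With M_i denoting the second derivative at x_i, h_i = 2, 2, 2, and Δ_i = (y_(i+1) − y_i)/h_i = -2, -3, 1:
  2·M_0 + 8·M_1 + 2·M_2 = 6(Δ_1 - Δ_0) = -6
  2·M_1 + 8·M_2 + 2·M_3 = 6(Δ_2 - Δ_1) = 24
Clamped end conditions give two more equations: 2h_0·M_0 + h_0·M_1 = 6(Δ_0 - S'(0)) = 6 and h_2·M_2 + 2h_2·M_3 = 6(S'(6) - Δ_2) = 18.
Solving the tridiagonal system: M_0 = 38/15, M_1 = -31/15, M_2 = 41/15, M_3 = 47/15.
On [4, 6], S(x) = -2 - 28/15·(x - 4) + 41/30·(x - 4)² + 1/30·(x - 4)³.
With (x - 4) = 3/2: S(11/2) = -129/80.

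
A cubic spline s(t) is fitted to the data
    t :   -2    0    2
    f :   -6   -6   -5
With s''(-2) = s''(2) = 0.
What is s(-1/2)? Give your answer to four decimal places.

-6.0820

Put M_i = s'' at the i-th knot. Here h = (2, 2) and Δ = (0, 1/2), so the interior equations h_(i-1)·M_(i-1) + 2(h_(i-1)+h_i)·M_i + h_i·M_(i+1) = 6(Δ_i − Δ_(i-1)) read
  2·M_0 + 8·M_1 + 2·M_2 = 6(Δ_1 - Δ_0) = 3
Natural end conditions: M_0 = M_2 = 0.
Forward elimination and back-substitution give M_0 = 0, M_1 = 3/8, M_2 = 0.
On [-2, 0], s(t) = -6 - 1/8·(t + 2) + 0·(t + 2)² + 1/32·(t + 2)³.
With (t + 2) = 3/2: s(-1/2) = -1557/256.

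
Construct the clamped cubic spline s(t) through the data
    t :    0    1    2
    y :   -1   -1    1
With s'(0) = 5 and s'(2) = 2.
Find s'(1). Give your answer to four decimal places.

Write M_i for s''(x_i). With h_i = 1, 1 and divided differences Δ_i = 0, 2, the continuity of s' gives the tridiagonal system
  1·M_0 + 4·M_1 + 1·M_2 = 6(Δ_1 - Δ_0) = 12
Clamped end conditions give two more equations: 2h_0·M_0 + h_0·M_1 = 6(Δ_0 - s'(0)) = -30 and h_1·M_1 + 2h_1·M_2 = 6(s'(2) - Δ_1) = 0.
Solving the tridiagonal system: M_0 = -39/2, M_1 = 9, M_2 = -9/2.
On [1, 2], s'(t) = b_1 + 2c_1·(t - 1) + 3d_1·(t - 1)² with b_1 = Δ_1 - h_1(2M_1 + M_2)/6 = -1/4, c_1 = M_1/2 = 9/2, d_1 = (M_2 - M_1)/(6h_1) = -9/4. So s'(1) = -1/4.

-0.2500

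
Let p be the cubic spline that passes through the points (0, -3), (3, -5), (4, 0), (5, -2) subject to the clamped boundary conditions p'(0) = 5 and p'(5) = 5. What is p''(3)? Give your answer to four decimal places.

11.1034

Put M_i = p'' at the i-th knot. Here h = (3, 1, 1) and Δ = (-2/3, 5, -2), so the interior equations h_(i-1)·M_(i-1) + 2(h_(i-1)+h_i)·M_i + h_i·M_(i+1) = 6(Δ_i − Δ_(i-1)) read
  3·M_0 + 8·M_1 + 1·M_2 = 6(Δ_1 - Δ_0) = 34
  1·M_1 + 4·M_2 + 1·M_3 = 6(Δ_2 - Δ_1) = -42
Clamped end conditions give two more equations: 2h_0·M_0 + h_0·M_1 = 6(Δ_0 - p'(0)) = -34 and h_2·M_2 + 2h_2·M_3 = 6(p'(5) - Δ_2) = 42.
Hence M_0 = -976/87, M_1 = 322/29, M_2 = -614/29, M_3 = 916/29.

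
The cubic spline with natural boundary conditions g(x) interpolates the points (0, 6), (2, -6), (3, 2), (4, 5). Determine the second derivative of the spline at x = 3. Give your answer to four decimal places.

Put m_i = g'' at the i-th knot. Here h = (2, 1, 1) and Δ = (-6, 8, 3), so the interior equations h_(i-1)·m_(i-1) + 2(h_(i-1)+h_i)·m_i + h_i·m_(i+1) = 6(Δ_i − Δ_(i-1)) read
  2·m_0 + 6·m_1 + 1·m_2 = 6(Δ_1 - Δ_0) = 84
  1·m_1 + 4·m_2 + 1·m_3 = 6(Δ_2 - Δ_1) = -30
Natural end conditions: m_0 = m_3 = 0.
Solving: m_0 = 0, m_1 = 366/23, m_2 = -264/23, m_3 = 0.

-11.4783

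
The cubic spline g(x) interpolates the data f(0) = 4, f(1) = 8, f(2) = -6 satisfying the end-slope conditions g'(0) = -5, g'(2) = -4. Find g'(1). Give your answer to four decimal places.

-5.2500

Put M_i = g'' at the i-th knot. Here h = (1, 1) and Δ = (4, -14), so the interior equations h_(i-1)·M_(i-1) + 2(h_(i-1)+h_i)·M_i + h_i·M_(i+1) = 6(Δ_i − Δ_(i-1)) read
  1·M_0 + 4·M_1 + 1·M_2 = 6(Δ_1 - Δ_0) = -108
Clamped end conditions give two more equations: 2h_0·M_0 + h_0·M_1 = 6(Δ_0 - g'(0)) = 54 and h_1·M_1 + 2h_1·M_2 = 6(g'(2) - Δ_1) = 60.
Solving: M_0 = 109/2, M_1 = -55, M_2 = 115/2.
On [1, 2], g'(x) = b_1 + 2c_1·(x - 1) + 3d_1·(x - 1)² with b_1 = Δ_1 - h_1(2M_1 + M_2)/6 = -21/4, c_1 = M_1/2 = -55/2, d_1 = (M_2 - M_1)/(6h_1) = 75/4. So g'(1) = -21/4.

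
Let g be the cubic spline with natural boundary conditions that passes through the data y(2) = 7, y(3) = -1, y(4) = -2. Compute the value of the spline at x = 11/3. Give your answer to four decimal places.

-2.1852

With m_i denoting the second derivative at x_i, h_i = 1, 1, and Δ_i = (y_(i+1) − y_i)/h_i = -8, -1:
  1·m_0 + 4·m_1 + 1·m_2 = 6(Δ_1 - Δ_0) = 42
Natural end conditions: m_0 = m_2 = 0.
Solving the tridiagonal system: m_0 = 0, m_1 = 21/2, m_2 = 0.
On [3, 4], g(x) = -1 - 9/2·(x - 3) + 21/4·(x - 3)² - 7/4·(x - 3)³.
With (x - 3) = 2/3: g(11/3) = -59/27.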